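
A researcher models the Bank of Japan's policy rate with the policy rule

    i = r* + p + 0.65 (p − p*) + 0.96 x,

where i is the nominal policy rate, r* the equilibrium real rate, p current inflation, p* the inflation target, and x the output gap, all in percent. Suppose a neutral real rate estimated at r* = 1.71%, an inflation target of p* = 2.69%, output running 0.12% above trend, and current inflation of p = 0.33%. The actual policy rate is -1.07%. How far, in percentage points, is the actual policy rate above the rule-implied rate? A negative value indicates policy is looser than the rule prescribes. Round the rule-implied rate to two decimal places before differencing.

-1.69 pp

Output 0.12% above potential → x = 0.12.
i = 1.71 + 0.33 + 0.65 × (0.33 − 2.69) + 0.96 × 0.12
   = 1.71 + 0.33 − 1.534 + 0.1152 = 0.62
Deviation = -1.07 − 0.62 = -1.69 pp.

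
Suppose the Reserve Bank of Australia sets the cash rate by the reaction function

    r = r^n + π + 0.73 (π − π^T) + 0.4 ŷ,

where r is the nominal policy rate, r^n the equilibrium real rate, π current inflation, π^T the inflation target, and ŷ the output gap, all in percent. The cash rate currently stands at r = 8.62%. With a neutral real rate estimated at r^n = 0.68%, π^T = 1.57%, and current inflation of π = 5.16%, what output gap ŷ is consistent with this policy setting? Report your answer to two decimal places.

0.40%

0.4 ŷ = 8.62 − 0.68 − 5.16 − 0.73 × (5.16 − 1.57) = 0.1593
ŷ = 0.1593 / 0.4 = 0.40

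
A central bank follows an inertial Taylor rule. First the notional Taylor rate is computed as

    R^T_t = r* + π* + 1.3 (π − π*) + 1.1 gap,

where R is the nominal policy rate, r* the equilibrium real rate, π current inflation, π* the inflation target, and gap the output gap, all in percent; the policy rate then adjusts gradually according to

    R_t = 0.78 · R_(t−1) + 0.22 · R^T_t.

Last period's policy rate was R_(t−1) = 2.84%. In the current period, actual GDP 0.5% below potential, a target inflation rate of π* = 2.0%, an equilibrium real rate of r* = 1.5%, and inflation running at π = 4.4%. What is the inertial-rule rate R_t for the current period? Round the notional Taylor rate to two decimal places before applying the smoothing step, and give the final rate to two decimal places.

3.55%

Output 0.5% below potential → gap = -0.5.
R^T_t = 1.5 + 2.0 + 1.3 × (4.4 − 2.0) + 1.1 × (-0.5)
   = 1.5 + 2 + 3.12 − 0.55 = 6.07
R_t = 0.78 × 2.84 + 0.22 × 6.07 = 2.2152 + 1.3354 = 3.55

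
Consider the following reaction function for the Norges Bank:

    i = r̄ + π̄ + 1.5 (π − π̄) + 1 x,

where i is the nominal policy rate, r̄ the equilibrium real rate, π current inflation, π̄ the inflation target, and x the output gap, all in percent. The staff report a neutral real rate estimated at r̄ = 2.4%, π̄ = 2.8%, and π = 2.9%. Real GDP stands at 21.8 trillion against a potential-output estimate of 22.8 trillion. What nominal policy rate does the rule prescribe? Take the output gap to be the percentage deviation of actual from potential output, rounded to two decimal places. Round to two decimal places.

0.96%

Output gap = 100 × (21.8 − 22.8) / 22.8 = -4.39%.
i = 2.40 + 2.80 + 1.5 × (2.90 − 2.80) + 1 × (-4.39)
   = 2.40 + 2.8 + 0.15 − 4.39 = 0.96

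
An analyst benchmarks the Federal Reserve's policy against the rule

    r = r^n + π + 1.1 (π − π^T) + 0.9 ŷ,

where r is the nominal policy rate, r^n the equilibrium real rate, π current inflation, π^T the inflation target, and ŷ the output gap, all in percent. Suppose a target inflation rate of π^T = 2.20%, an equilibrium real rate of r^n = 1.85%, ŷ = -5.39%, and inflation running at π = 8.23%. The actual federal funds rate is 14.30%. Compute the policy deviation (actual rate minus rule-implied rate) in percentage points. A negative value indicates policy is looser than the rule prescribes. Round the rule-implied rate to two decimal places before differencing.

2.44 pp

r = 1.85 + 8.23 + 1.1 × (8.23 − 2.20) + 0.9 × (-5.39)
   = 1.85 + 8.23 + 6.633 − 4.851 = 11.86
Deviation = 14.30 − 11.86 = 2.44 pp.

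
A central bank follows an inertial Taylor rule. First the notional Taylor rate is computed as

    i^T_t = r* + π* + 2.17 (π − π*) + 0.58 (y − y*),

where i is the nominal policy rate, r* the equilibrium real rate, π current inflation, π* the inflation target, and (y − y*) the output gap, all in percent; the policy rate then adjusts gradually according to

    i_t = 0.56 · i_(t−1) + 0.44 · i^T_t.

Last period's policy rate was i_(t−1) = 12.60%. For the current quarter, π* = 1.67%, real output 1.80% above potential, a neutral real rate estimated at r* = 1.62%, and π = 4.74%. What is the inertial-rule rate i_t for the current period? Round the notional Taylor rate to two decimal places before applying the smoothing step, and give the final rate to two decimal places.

11.90%

Output 1.80% above potential → (y − y*) = 1.80.
i^T_t = 1.62 + 1.67 + 2.17 × (4.74 − 1.67) + 0.58 × 1.80
   = 1.62 + 1.67 + 6.6619 + 1.044 = 11.00
i_t = 0.56 × 12.60 + 0.44 × 11.00 = 7.056 + 4.84 = 11.90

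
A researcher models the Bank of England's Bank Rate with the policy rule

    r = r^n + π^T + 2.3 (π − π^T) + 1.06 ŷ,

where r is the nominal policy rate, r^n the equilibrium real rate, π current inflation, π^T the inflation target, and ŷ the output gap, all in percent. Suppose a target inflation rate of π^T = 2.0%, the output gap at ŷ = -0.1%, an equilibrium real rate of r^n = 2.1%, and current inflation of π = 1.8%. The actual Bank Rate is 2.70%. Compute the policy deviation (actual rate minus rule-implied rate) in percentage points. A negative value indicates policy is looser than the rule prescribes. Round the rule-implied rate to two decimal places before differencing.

-0.83 pp

r = 2.1 + 2.0 + 2.3 × (1.8 − 2.0) + 1.06 × (-0.1)
   = 2.1 + 2 − 0.46 − 0.106 = 3.53
Deviation = 2.70 − 3.53 = -0.83 pp.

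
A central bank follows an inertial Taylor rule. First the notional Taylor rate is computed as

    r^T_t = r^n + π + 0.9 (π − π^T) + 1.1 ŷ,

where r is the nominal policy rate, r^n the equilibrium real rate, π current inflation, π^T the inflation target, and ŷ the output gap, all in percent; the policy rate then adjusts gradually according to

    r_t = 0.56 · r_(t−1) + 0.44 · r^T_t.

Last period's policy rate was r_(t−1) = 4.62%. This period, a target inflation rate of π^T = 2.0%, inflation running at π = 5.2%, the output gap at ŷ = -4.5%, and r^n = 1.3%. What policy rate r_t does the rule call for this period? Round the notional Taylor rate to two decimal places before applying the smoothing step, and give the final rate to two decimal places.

r^T_t = 1.3 + 5.2 + 0.9 × (5.2 − 2.0) + 1.1 × (-4.5)
   = 1.3 + 5.2 + 2.88 − 4.95 = 4.43
r_t = 0.56 × 4.62 + 0.44 × 4.43 = 2.5872 + 1.9492 = 4.54

4.54%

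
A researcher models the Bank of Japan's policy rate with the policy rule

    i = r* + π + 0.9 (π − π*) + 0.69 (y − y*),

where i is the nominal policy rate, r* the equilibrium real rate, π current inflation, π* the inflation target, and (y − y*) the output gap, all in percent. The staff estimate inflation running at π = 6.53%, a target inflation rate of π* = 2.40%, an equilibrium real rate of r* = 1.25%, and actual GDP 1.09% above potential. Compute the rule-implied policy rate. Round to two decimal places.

Output 1.09% above potential → (y − y*) = 1.09.
i = 1.25 + 6.53 + 0.9 × (6.53 − 2.40) + 0.69 × 1.09
   = 1.25 + 6.53 + 3.717 + 0.7521 = 12.25

12.25%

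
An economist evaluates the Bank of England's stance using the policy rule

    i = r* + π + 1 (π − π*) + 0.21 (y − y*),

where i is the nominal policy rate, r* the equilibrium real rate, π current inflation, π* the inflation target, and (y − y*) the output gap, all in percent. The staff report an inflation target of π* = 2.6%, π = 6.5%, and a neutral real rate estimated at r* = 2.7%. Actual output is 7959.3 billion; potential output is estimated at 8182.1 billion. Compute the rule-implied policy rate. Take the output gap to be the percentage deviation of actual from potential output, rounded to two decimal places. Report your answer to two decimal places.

Output gap = 100 × (7959.3 − 8182.1) / 8182.1 = -2.72%.
i = 2.70 + 6.50 + 1 × (6.50 − 2.60) + 0.21 × (-2.72)
   = 2.70 + 6.5 + 3.9 − 0.5712 = 12.53

12.53%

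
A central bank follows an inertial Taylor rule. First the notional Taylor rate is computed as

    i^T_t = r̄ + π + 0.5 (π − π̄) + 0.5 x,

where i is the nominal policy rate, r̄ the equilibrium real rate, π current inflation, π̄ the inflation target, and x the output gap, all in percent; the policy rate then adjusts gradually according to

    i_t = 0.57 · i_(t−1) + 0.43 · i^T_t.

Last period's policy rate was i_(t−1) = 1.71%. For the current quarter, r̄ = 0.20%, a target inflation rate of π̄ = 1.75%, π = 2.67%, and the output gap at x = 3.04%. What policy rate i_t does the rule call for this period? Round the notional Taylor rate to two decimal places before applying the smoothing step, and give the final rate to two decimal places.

3.06%

i^T_t = 0.20 + 2.67 + 0.5 × (2.67 − 1.75) + 0.5 × 3.04
   = 0.20 + 2.67 + 0.46 + 1.52 = 4.85
i_t = 0.57 × 1.71 + 0.43 × 4.85 = 0.9747 + 2.0855 = 3.06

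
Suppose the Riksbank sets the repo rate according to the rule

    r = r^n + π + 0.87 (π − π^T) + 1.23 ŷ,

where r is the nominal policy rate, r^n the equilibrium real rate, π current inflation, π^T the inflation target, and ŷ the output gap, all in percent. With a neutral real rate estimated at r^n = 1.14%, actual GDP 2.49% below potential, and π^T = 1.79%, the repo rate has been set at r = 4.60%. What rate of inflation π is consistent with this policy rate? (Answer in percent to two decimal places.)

Output 2.49% below potential → ŷ = -2.49.
Collecting π: r = r^n + (1 + 0.87) π − 0.87 π^T + 1.23 ŷ
1.87 π = 4.60 − 1.14 + 0.87 × 1.79 − 1.23 × (-2.49) = 8.08
π = 8.08 / 1.87 = 4.32

4.32%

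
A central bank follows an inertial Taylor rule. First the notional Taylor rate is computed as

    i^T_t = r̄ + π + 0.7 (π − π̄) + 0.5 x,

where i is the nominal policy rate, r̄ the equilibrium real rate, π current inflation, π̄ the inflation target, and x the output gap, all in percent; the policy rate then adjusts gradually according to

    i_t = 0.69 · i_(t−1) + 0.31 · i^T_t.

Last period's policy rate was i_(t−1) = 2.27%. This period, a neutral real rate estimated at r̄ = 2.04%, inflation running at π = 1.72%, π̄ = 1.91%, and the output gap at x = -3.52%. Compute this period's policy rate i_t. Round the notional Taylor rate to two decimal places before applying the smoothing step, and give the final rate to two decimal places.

2.15%

i^T_t = 2.04 + 1.72 + 0.7 × (1.72 − 1.91) + 0.5 × (-3.52)
   = 2.04 + 1.72 − 0.133 − 1.76 = 1.87
i_t = 0.69 × 2.27 + 0.31 × 1.87 = 1.5663 + 0.5797 = 2.15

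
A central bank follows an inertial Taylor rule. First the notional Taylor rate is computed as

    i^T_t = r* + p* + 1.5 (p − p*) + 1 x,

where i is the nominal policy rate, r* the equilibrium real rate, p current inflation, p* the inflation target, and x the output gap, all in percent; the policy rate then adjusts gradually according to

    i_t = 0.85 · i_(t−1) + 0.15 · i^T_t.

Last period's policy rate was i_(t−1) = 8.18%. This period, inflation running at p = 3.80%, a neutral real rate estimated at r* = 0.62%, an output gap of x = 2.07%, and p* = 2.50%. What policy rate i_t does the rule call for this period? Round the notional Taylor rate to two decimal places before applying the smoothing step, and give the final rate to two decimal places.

i^T_t = 0.62 + 2.50 + 1.5 × (3.80 − 2.50) + 1 × 2.07
   = 0.62 + 2.5 + 1.95 + 2.07 = 7.14
i_t = 0.85 × 8.18 + 0.15 × 7.14 = 6.953 + 1.071 = 8.02

8.02%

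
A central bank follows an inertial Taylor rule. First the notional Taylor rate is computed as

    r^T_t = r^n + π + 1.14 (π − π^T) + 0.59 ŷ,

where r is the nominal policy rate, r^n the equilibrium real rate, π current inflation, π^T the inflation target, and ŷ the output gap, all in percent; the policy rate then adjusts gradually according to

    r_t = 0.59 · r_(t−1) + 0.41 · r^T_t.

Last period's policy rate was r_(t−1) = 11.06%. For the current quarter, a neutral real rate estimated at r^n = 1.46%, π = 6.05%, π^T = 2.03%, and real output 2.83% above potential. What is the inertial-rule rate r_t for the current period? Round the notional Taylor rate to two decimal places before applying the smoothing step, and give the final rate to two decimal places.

Output 2.83% above potential → ŷ = 2.83.
r^T_t = 1.46 + 6.05 + 1.14 × (6.05 − 2.03) + 0.59 × 2.83
   = 1.46 + 6.05 + 4.5828 + 1.6697 = 13.76
r_t = 0.59 × 11.06 + 0.41 × 13.76 = 6.5254 + 5.6416 = 12.17

12.17%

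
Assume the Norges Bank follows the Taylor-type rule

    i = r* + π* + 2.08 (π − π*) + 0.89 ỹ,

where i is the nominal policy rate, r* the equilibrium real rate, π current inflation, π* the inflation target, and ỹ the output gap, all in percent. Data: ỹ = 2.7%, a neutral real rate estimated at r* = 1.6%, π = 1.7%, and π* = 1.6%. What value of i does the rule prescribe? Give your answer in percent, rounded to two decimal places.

i = 1.6 + 1.6 + 2.08 × (1.7 − 1.6) + 0.89 × 2.7
   = 1.6 + 1.6 + 0.208 + 2.403 = 5.81

5.81%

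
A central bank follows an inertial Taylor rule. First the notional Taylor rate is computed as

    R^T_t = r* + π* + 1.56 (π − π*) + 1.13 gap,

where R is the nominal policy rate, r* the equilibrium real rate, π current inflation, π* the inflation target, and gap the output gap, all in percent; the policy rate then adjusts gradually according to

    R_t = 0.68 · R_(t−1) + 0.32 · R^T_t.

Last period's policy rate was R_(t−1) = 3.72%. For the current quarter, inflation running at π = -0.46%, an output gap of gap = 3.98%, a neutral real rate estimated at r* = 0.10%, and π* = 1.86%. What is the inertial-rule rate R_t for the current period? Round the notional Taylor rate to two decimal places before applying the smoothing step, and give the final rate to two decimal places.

3.44%

R^T_t = 0.10 + 1.86 + 1.56 × (-0.46 − 1.86) + 1.13 × 3.98
   = 0.10 + 1.86 − 3.6192 + 4.4974 = 2.84
R_t = 0.68 × 3.72 + 0.32 × 2.84 = 2.5296 + 0.9088 = 3.44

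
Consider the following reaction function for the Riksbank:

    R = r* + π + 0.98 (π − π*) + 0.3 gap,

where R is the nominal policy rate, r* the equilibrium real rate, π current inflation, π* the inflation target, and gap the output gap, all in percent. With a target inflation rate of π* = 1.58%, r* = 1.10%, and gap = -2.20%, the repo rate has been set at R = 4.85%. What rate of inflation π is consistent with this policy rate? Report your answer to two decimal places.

Collecting π: R = r* + (1 + 0.98) π − 0.98 π* + 0.3 gap
1.98 π = 4.85 − 1.10 + 0.98 × 1.58 − 0.3 × (-2.20) = 5.9584
π = 5.9584 / 1.98 = 3.01

3.01%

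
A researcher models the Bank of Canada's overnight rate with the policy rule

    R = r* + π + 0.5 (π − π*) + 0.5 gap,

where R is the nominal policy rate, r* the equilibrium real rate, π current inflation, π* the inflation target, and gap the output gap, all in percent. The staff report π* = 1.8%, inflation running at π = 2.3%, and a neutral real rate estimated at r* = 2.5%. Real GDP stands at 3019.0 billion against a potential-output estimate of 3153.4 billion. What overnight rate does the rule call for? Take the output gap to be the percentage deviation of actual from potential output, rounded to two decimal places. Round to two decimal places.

Output gap = 100 × (3019.0 − 3153.4) / 3153.4 = -4.26%.
R = 2.50 + 2.30 + 0.5 × (2.30 − 1.80) + 0.5 × (-4.26)
   = 2.50 + 2.3 + 0.25 − 2.13 = 2.92

2.92%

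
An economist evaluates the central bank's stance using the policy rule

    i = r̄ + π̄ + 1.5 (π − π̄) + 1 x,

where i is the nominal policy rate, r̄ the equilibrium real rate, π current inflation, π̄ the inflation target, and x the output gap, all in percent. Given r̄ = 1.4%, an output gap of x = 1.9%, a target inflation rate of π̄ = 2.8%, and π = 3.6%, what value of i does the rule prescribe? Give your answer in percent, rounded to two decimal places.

i = 1.4 + 2.8 + 1.5 × (3.6 − 2.8) + 1 × 1.9
   = 1.4 + 2.8 + 1.2 + 1.9 = 7.30

7.30%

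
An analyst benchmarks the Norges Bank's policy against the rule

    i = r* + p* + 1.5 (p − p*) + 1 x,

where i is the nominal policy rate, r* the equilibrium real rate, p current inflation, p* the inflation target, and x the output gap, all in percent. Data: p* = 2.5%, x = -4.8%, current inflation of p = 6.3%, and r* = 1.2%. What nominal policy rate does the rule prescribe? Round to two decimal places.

i = 1.2 + 2.5 + 1.5 × (6.3 − 2.5) + 1 × (-4.8)
   = 1.2 + 2.5 + 5.7 − 4.8 = 4.60

4.60%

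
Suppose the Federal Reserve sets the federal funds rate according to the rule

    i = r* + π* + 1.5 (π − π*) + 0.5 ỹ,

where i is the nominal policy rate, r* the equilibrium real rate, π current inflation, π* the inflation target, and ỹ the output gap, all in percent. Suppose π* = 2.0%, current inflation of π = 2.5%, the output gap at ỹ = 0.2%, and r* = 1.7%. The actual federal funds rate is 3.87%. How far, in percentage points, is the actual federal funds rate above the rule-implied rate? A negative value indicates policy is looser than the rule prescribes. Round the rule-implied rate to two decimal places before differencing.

-0.68 pp

i = 1.7 + 2.0 + 1.5 × (2.5 − 2.0) + 0.5 × 0.2
   = 1.7 + 2 + 0.75 + 0.1 = 4.55
Deviation = 3.87 − 4.55 = -0.68 pp.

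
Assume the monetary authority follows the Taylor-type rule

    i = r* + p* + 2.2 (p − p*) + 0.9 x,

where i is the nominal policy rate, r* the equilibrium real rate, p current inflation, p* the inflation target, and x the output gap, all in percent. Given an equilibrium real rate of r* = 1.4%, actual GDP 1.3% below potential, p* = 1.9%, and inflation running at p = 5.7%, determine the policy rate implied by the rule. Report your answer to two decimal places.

Output 1.3% below potential → x = -1.3.
i = 1.4 + 1.9 + 2.2 × (5.7 − 1.9) + 0.9 × (-1.3)
   = 1.4 + 1.9 + 8.36 − 1.17 = 10.49

10.49%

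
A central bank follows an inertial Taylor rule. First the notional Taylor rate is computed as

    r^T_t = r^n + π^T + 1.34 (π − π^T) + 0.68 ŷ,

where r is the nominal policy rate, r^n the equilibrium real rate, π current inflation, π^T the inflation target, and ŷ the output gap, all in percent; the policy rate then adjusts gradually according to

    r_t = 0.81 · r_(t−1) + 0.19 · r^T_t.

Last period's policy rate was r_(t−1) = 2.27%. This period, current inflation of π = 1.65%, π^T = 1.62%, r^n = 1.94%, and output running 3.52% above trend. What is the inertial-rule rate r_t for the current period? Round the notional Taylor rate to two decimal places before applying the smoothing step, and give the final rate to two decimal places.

Output 3.52% above potential → ŷ = 3.52.
r^T_t = 1.94 + 1.62 + 1.34 × (1.65 − 1.62) + 0.68 × 3.52
   = 1.94 + 1.62 + 0.0402 + 2.3936 = 5.99
r_t = 0.81 × 2.27 + 0.19 × 5.99 = 1.8387 + 1.1381 = 2.98

2.98%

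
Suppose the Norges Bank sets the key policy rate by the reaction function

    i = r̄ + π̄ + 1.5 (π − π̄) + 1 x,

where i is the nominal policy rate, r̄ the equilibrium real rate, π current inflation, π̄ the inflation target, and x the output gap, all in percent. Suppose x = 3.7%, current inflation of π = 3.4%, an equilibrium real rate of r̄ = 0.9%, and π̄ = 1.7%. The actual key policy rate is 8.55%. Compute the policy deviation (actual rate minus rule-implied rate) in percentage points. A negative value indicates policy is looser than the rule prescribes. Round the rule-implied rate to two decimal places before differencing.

i = 0.9 + 1.7 + 1.5 × (3.4 − 1.7) + 1 × 3.7
   = 0.9 + 1.7 + 2.55 + 3.7 = 8.85
Deviation = 8.55 − 8.85 = -0.30 pp.

-0.30 pp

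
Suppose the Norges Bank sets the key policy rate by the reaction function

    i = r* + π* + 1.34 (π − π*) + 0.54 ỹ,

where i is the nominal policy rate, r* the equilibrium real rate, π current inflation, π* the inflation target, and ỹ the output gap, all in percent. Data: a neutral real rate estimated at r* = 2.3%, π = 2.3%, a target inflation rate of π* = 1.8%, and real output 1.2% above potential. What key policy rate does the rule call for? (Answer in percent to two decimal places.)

5.42%

Output 1.2% above potential → ỹ = 1.2.
i = 2.3 + 1.8 + 1.34 × (2.3 − 1.8) + 0.54 × 1.2
   = 2.3 + 1.8 + 0.67 + 0.648 = 5.42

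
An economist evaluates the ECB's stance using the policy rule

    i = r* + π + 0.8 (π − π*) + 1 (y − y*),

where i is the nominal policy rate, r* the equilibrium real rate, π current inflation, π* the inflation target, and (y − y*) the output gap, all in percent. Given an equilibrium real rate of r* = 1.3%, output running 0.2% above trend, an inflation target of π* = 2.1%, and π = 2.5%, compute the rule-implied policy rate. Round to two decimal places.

Output 0.2% above potential → (y − y*) = 0.2.
i = 1.3 + 2.5 + 0.8 × (2.5 − 2.1) + 1 × 0.2
   = 1.3 + 2.5 + 0.32 + 0.2 = 4.32

4.32%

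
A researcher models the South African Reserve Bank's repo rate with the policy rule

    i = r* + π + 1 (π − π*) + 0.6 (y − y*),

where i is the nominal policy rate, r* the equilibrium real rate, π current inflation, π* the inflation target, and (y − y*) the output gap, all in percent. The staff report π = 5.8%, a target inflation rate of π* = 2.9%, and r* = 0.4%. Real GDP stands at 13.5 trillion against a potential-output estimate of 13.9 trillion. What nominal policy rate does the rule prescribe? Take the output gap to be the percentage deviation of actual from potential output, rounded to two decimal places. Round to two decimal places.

Output gap = 100 × (13.5 − 13.9) / 13.9 = -2.88%.
i = 0.40 + 5.80 + 1 × (5.80 − 2.90) + 0.6 × (-2.88)
   = 0.40 + 5.8 + 2.9 − 1.728 = 7.37

7.37%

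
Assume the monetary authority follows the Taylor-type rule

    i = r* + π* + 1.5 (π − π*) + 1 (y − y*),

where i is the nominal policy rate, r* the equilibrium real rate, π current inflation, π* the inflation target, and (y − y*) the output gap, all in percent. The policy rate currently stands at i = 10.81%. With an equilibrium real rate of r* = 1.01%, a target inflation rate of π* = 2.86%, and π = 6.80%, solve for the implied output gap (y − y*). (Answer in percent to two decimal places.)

1.03%

1 (y − y*) = 10.81 − 1.01 − 2.86 − 1.5 × (6.80 − 2.86) = 1.03
(y − y*) = 1.03 / 1 = 1.03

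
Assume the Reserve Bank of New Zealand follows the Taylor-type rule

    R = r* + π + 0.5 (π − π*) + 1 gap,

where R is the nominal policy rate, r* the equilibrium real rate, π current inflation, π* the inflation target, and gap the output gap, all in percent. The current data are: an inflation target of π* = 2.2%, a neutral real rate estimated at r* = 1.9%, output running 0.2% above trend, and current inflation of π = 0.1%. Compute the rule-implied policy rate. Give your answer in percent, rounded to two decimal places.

1.15%

Output 0.2% above potential → gap = 0.2.
R = 1.9 + 0.1 + 0.5 × (0.1 − 2.2) + 1 × 0.2
   = 1.9 + 0.1 − 1.05 + 0.2 = 1.15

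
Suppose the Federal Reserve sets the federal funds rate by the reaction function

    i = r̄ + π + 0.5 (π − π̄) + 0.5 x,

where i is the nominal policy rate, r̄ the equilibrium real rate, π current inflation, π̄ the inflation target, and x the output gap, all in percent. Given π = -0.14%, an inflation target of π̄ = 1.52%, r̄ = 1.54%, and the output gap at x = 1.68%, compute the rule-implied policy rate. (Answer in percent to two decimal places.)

1.41%

i = 1.54 + (-0.14) + 0.5 × (-0.14 − 1.52) + 0.5 × 1.68
   = 1.54 − 0.14 − 0.83 + 0.84 = 1.41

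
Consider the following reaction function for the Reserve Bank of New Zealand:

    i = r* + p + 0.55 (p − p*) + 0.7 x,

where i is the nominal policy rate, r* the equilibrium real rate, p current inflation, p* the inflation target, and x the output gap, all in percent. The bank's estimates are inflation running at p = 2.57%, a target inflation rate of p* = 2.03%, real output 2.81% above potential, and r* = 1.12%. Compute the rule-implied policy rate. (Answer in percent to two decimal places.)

5.95%

Output 2.81% above potential → x = 2.81.
i = 1.12 + 2.57 + 0.55 × (2.57 − 2.03) + 0.7 × 2.81
   = 1.12 + 2.57 + 0.297 + 1.967 = 5.95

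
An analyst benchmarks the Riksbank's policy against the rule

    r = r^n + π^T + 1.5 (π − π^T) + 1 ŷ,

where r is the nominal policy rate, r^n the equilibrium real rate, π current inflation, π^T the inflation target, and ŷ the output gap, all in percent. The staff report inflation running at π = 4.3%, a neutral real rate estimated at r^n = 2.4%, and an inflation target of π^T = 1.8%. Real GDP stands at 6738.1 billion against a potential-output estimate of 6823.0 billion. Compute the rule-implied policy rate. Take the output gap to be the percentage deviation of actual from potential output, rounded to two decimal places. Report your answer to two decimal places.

Output gap = 100 × (6738.1 − 6823.0) / 6823.0 = -1.24%.
r = 2.40 + 1.80 + 1.5 × (4.30 − 1.80) + 1 × (-1.24)
   = 2.40 + 1.8 + 3.75 − 1.24 = 6.71

6.71%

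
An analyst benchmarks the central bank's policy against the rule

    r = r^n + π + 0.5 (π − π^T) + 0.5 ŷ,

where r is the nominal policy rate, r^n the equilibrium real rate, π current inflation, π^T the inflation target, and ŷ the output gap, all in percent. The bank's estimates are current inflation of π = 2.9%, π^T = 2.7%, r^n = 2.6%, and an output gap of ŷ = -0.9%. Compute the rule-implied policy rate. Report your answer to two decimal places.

r = 2.6 + 2.9 + 0.5 × (2.9 − 2.7) + 0.5 × (-0.9)
   = 2.6 + 2.9 + 0.1 − 0.45 = 5.15

5.15%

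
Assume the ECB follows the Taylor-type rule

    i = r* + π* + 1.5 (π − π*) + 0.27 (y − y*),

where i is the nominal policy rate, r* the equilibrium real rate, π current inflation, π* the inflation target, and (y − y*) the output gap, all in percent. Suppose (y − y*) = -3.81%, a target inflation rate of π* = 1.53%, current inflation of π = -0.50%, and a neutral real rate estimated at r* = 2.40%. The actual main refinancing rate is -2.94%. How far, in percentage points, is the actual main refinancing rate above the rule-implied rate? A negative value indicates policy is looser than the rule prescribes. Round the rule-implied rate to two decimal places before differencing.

-2.80 pp

i = 2.40 + 1.53 + 1.5 × (-0.50 − 1.53) + 0.27 × (-3.81)
   = 2.40 + 1.53 − 3.045 − 1.0287 = -0.14
Deviation = -2.94 − (-0.14) = -2.80 pp.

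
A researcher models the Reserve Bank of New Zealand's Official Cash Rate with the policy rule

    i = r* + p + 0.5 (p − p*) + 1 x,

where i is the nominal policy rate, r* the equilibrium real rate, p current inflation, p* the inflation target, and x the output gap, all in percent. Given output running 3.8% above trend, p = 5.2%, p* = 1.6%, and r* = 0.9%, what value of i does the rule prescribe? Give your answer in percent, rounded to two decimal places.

11.70%

Output 3.8% above potential → x = 3.8.
i = 0.9 + 5.2 + 0.5 × (5.2 − 1.6) + 1 × 3.8
   = 0.9 + 5.2 + 1.8 + 3.8 = 11.70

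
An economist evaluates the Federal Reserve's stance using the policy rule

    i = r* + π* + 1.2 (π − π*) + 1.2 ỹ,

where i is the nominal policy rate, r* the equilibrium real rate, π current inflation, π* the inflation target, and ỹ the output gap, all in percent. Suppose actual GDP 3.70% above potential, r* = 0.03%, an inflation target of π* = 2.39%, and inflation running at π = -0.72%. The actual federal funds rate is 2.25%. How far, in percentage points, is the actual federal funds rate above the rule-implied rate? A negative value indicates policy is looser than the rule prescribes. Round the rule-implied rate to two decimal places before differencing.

Output 3.70% above potential → ỹ = 3.70.
i = 0.03 + 2.39 + 1.2 × (-0.72 − 2.39) + 1.2 × 3.70
   = 0.03 + 2.39 − 3.732 + 4.44 = 3.13
Deviation = 2.25 − 3.13 = -0.88 pp.

-0.88 pp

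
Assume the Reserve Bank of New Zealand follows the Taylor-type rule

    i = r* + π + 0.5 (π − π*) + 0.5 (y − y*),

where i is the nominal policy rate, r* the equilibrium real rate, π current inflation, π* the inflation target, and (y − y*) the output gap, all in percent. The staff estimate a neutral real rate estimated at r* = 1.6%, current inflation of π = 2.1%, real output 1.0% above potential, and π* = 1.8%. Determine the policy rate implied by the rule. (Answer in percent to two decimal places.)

4.35%

Output 1.0% above potential → (y − y*) = 1.0.
i = 1.6 + 2.1 + 0.5 × (2.1 − 1.8) + 0.5 × 1.0
   = 1.6 + 2.1 + 0.15 + 0.5 = 4.35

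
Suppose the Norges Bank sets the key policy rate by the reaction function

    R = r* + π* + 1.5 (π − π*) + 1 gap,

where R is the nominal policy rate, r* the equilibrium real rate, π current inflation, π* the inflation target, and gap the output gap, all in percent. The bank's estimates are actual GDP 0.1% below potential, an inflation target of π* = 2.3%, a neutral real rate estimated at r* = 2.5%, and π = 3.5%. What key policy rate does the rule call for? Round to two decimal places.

6.50%

Output 0.1% below potential → gap = -0.1.
R = 2.5 + 2.3 + 1.5 × (3.5 − 2.3) + 1 × (-0.1)
   = 2.5 + 2.3 + 1.8 − 0.1 = 6.50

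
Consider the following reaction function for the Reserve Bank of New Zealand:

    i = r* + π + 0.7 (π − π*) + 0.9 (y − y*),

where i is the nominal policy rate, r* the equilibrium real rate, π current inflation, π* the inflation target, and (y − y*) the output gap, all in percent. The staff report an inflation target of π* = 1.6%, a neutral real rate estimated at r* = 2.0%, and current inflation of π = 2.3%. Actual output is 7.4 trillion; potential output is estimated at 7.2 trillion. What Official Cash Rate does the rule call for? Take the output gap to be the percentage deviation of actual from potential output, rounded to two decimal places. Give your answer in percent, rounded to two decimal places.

Output gap = 100 × (7.4 − 7.2) / 7.2 = 2.78%.
i = 2.00 + 2.30 + 0.7 × (2.30 − 1.60) + 0.9 × 2.78
   = 2.00 + 2.3 + 0.49 + 2.502 = 7.29

7.29%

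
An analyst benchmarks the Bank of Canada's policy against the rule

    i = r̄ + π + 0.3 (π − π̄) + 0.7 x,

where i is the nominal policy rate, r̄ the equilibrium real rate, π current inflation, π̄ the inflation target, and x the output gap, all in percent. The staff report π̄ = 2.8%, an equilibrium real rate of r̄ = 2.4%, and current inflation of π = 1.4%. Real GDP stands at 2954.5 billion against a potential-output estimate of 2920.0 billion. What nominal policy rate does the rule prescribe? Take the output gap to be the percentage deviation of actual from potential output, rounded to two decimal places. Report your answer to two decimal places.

Output gap = 100 × (2954.5 − 2920.0) / 2920.0 = 1.18%.
i = 2.40 + 1.40 + 0.3 × (1.40 − 2.80) + 0.7 × 1.18
   = 2.40 + 1.4 − 0.42 + 0.826 = 4.21

4.21%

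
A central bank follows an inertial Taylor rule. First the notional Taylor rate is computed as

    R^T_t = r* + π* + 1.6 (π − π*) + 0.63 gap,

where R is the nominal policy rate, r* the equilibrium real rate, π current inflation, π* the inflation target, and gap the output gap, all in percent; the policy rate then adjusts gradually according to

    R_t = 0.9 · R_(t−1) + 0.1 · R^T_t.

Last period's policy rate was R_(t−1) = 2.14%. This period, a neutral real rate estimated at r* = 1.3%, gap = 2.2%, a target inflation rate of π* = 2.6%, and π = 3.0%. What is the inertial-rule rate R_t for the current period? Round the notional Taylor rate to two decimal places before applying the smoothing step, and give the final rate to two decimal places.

R^T_t = 1.3 + 2.6 + 1.6 × (3.0 − 2.6) + 0.63 × 2.2
   = 1.3 + 2.6 + 0.64 + 1.386 = 5.93
R_t = 0.9 × 2.14 + 0.1 × 5.93 = 1.926 + 0.593 = 2.52

2.52%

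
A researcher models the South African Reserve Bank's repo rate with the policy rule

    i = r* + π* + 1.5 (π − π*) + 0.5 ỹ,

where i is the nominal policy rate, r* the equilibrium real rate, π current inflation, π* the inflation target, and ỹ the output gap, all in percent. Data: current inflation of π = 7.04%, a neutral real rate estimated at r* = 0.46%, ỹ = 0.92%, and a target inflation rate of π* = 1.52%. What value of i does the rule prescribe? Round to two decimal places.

i = 0.46 + 1.52 + 1.5 × (7.04 − 1.52) + 0.5 × 0.92
   = 0.46 + 1.52 + 8.28 + 0.46 = 10.72

10.72%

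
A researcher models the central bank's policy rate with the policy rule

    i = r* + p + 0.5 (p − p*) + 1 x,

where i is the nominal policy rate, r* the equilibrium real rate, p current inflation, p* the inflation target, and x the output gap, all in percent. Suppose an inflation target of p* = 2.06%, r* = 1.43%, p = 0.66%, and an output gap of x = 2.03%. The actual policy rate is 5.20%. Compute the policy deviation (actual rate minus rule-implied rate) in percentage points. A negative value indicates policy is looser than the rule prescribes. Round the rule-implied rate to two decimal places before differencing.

i = 1.43 + 0.66 + 0.5 × (0.66 − 2.06) + 1 × 2.03
   = 1.43 + 0.66 − 0.7 + 2.03 = 3.42
Deviation = 5.20 − 3.42 = 1.78 pp.

1.78 pp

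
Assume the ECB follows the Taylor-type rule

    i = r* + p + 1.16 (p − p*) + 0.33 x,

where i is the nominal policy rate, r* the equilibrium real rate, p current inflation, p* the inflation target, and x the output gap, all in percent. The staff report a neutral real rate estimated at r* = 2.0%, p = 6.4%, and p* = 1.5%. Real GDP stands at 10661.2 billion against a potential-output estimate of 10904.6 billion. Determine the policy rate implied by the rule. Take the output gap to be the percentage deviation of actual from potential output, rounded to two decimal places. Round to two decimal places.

13.35%

Output gap = 100 × (10661.2 − 10904.6) / 10904.6 = -2.23%.
i = 2.00 + 6.40 + 1.16 × (6.40 − 1.50) + 0.33 × (-2.23)
   = 2.00 + 6.4 + 5.684 − 0.7359 = 13.35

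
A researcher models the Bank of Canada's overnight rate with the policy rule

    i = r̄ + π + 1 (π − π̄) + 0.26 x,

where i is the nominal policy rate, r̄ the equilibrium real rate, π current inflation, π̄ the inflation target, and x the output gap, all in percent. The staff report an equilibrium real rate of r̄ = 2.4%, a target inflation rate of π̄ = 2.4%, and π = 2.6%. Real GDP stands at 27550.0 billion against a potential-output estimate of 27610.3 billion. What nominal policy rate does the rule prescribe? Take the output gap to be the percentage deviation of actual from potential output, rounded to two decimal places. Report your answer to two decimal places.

5.14%

Output gap = 100 × (27550.0 − 27610.3) / 27610.3 = -0.22%.
i = 2.40 + 2.60 + 1 × (2.60 − 2.40) + 0.26 × (-0.22)
   = 2.40 + 2.6 + 0.2 − 0.0572 = 5.14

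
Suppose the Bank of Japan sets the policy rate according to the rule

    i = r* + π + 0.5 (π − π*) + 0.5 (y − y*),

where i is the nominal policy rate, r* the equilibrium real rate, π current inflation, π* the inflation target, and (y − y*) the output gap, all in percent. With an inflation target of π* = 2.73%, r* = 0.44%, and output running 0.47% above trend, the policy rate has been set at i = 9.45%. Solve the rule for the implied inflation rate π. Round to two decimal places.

Output 0.47% above potential → (y − y*) = 0.47.
Collecting π: i = r* + (1 + 0.5) π − 0.5 π* + 0.5 (y − y*)
1.5 π = 9.45 − 0.44 + 0.5 × 2.73 − 0.5 × 0.47 = 10.14
π = 10.14 / 1.5 = 6.76

6.76%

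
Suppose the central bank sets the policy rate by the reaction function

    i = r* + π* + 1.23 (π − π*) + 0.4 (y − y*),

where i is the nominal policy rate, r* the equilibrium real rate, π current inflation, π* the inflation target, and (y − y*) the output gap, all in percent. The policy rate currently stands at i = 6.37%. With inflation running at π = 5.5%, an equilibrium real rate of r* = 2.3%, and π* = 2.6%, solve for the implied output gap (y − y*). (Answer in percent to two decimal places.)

-5.24%

0.4 (y − y*) = 6.37 − 2.3 − 2.6 − 1.23 × (5.5 − 2.6) = -2.097
(y − y*) = -2.097 / 0.4 = -5.24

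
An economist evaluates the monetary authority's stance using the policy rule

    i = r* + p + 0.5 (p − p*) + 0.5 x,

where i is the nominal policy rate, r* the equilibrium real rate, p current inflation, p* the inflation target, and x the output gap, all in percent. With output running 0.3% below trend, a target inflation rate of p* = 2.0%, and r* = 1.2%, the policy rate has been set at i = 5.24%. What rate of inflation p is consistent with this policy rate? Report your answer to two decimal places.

Output 0.3% below potential → x = -0.3.
Collecting p: i = r* + (1 + 0.5) p − 0.5 p* + 0.5 x
1.5 p = 5.24 − 1.2 + 0.5 × 2.0 − 0.5 × (-0.3) = 5.19
p = 5.19 / 1.5 = 3.46

3.46%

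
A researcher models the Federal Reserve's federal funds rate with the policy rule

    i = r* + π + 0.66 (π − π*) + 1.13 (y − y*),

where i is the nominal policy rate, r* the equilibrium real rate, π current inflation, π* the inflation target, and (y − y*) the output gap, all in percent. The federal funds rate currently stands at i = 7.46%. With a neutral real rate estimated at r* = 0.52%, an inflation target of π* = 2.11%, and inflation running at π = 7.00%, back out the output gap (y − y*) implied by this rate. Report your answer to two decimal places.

1.13 (y − y*) = 7.46 − 0.52 − 7.00 − 0.66 × (7.00 − 2.11) = -3.2874
(y − y*) = -3.2874 / 1.13 = -2.91

-2.91%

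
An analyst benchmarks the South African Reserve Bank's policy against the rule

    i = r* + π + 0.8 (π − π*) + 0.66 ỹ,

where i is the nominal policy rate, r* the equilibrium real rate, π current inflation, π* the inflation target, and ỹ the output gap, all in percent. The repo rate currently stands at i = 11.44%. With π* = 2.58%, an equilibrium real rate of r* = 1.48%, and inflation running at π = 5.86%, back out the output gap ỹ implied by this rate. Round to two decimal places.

2.24%

0.66 ỹ = 11.44 − 1.48 − 5.86 − 0.8 × (5.86 − 2.58) = 1.476
ỹ = 1.476 / 0.66 = 2.24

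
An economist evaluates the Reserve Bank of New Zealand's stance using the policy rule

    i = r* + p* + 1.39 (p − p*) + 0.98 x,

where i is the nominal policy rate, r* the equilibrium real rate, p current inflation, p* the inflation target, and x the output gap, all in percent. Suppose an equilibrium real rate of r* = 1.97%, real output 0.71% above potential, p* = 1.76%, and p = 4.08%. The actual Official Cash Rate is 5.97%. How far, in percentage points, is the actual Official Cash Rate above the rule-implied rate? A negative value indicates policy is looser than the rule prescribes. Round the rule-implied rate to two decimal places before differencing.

-1.68 pp

Output 0.71% above potential → x = 0.71.
i = 1.97 + 1.76 + 1.39 × (4.08 − 1.76) + 0.98 × 0.71
   = 1.97 + 1.76 + 3.2248 + 0.6958 = 7.65
Deviation = 5.97 − 7.65 = -1.68 pp.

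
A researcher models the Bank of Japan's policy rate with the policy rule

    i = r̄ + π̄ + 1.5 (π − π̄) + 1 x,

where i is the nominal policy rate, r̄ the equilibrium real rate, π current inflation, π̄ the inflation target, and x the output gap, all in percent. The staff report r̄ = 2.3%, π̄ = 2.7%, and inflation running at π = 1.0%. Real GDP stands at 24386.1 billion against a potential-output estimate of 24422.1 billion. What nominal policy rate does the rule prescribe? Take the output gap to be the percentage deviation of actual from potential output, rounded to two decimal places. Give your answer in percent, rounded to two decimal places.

2.30%

Output gap = 100 × (24386.1 − 24422.1) / 24422.1 = -0.15%.
i = 2.30 + 2.70 + 1.5 × (1.00 − 2.70) + 1 × (-0.15)
   = 2.30 + 2.7 − 2.55 − 0.15 = 2.30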